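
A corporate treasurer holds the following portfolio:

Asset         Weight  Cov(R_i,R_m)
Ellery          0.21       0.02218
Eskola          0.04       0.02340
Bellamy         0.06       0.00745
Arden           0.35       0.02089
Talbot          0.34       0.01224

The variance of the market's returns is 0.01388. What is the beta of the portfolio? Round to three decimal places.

β_Ellery = 0.02218 / 0.01388 = 1.5980
β_Eskola = 0.02340 / 0.01388 = 1.6859
β_Bellamy = 0.00745 / 0.01388 = 0.5367
β_Arden = 0.02089 / 0.01388 = 1.5050
β_Talbot = 0.01224 / 0.01388 = 0.8818
β_P = Σ w_i β_i = 0.21×1.5980 + 0.04×1.6859 + 0.06×0.5367 + 0.35×1.5050 + 0.34×0.8818 = 1.2618

1.262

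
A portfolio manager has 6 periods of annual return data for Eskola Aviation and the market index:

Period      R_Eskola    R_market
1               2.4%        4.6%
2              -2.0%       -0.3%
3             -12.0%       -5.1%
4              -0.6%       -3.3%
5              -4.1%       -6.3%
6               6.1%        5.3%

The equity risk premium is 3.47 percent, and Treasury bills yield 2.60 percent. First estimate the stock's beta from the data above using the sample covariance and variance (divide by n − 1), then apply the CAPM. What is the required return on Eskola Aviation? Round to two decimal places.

Mean R_i = (2.4 − 2.0 − 12.0 − 0.6 − 4.1 + 6.1) / 6 = -1.7000%
Mean R_m = (4.6 − 0.3 − 5.1 − 3.3 − 6.3 + 5.3) / 6 = -0.8500%
Σ(R_i − R̄_i)(R_m − R̄_m) = 124.3100  ⇒  Cov = 124.3100 / 5 = 24.8620
Σ(R_m − R̄_m)² = 121.5950  ⇒  Var(R_m) = 121.5950 / 5 = 24.3190
β = Cov / Var(R_m) = 24.8620 / 24.3190 = 1.0223
E(R) = R_f + β × MRP = 2.60% + 1.0223 × 3.47% = 6.15%

6.15%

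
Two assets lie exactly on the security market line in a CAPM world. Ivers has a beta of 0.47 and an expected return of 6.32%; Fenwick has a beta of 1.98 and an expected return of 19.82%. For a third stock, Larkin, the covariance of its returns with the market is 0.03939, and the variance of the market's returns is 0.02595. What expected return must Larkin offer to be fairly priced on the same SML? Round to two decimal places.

15.69%

MRP = (19.82% − 6.32%) / (1.98 − 0.47) = 8.9404%
R_f = 6.32% − 0.47 × 8.9404% = 2.1180%
β_Larkin = Cov / Var(R_m) = 0.03939 / 0.02595 = 1.5179
E(R_Larkin) = R_f + β × MRP = 2.1180% + 1.5179 × 8.9404% = 15.69%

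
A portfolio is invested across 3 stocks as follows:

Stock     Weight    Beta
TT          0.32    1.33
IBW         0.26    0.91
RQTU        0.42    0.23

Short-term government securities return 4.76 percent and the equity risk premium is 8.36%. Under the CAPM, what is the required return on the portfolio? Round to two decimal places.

β_P = Σ w_i β_i = 0.32×1.33 + 0.26×0.91 + 0.42×0.23 = 0.7588
E(R_P) = R_f + β_P × MRP = 4.76% + 0.7588 × 8.36% = 11.10%

11.10%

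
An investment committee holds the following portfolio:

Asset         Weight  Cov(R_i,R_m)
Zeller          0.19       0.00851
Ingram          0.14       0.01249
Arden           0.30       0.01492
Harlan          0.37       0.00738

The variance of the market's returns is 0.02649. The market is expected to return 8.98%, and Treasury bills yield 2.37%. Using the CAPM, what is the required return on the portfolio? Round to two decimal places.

β_Zeller = 0.00851 / 0.02649 = 0.3213
β_Ingram = 0.01249 / 0.02649 = 0.4715
β_Arden = 0.01492 / 0.02649 = 0.5632
β_Harlan = 0.00738 / 0.02649 = 0.2786
β_P = Σ w_i β_i = 0.19×0.3213 + 0.14×0.4715 + 0.30×0.5632 + 0.37×0.2786 = 0.3991
MRP = 8.98% − 2.37% = 6.61%
E(R_P) = R_f + β_P × MRP = 2.37% + 0.3991 × 6.61% = 5.01%

5.01%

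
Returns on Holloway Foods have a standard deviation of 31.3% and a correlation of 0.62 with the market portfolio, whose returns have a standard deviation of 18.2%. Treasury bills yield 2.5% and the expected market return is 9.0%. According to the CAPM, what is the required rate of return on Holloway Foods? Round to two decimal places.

9.43%

β = ρ × σ_i / σ_m = 0.62 × 31.3% / 18.2% = 1.0663
MRP = 9.0% − 2.5% = 6.50%
E(R) = 2.5% + 1.0663 × 6.5% = 9.43%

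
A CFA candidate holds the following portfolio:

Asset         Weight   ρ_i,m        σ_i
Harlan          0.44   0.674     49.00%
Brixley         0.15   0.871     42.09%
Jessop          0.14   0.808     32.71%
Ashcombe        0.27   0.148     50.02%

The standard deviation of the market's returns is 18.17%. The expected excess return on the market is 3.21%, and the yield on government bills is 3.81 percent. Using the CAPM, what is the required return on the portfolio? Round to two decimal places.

8.36%

β_Harlan = 0.674 × 49.00% / 18.17% = 1.8176
β_Brixley = 0.871 × 42.09% / 18.17% = 2.0176
β_Jessop = 0.808 × 32.71% / 18.17% = 1.4546
β_Ashcombe = 0.148 × 50.02% / 18.17% = 0.4074
β_P = Σ w_i β_i = 0.44×1.8176 + 0.15×2.0176 + 0.14×1.4546 + 0.27×0.4074 = 1.4160
E(R_P) = R_f + β_P × MRP = 3.81% + 1.4160 × 3.21% = 8.36%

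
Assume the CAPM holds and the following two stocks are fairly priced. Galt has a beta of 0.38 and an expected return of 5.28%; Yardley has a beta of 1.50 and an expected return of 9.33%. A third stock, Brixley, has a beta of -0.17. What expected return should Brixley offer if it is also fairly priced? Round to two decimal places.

MRP (SML slope) = (9.33% − 5.28%) / (1.50 − 0.38) = 4.05% / 1.12 = 3.6161%
R_f (intercept) = 5.28% − 0.38 × 3.6161% = 3.9059%
E(R_Brixley) = R_f + β × MRP = 3.9059% + -0.17 × 3.6161% = 3.29%

3.29%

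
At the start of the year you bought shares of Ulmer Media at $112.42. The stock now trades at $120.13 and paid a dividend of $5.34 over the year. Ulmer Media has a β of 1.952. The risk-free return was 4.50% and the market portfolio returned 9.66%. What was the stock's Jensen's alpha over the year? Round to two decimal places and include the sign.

Realised HPR = (P1 + D1 − P0) / P0 = (120.13 + 5.34 − 112.42) / 112.42 = 13.05 / 112.42 = 11.6083%
MRP = 9.66% − 4.50% = 5.16%
CAPM required = R_f + β·MRP = 4.50% + 1.952 × 5.16% = 14.57232%
α = realised − required = 11.6083% − 14.57232% = -2.96%

-2.96%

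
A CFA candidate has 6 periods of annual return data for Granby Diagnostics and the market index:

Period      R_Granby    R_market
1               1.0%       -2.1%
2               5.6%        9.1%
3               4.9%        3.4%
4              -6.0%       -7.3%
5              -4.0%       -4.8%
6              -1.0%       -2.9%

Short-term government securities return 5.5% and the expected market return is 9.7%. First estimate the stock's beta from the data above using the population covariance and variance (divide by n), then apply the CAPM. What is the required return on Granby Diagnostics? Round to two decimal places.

8.58%

Mean R_i = (1.0 + 5.6 + 4.9 − 6.0 − 4.0 − 1.0) / 6 = 0.0833%
Mean R_m = (-2.1 + 9.1 + 3.4 − 7.3 − 4.8 − 2.9) / 6 = -0.7667%
Σ(R_i − R̄_i)(R_m − R̄_m) = 131.8033  ⇒  Cov = 131.8033 / 6 = 21.9672
Σ(R_m − R̄_m)² = 179.9933  ⇒  Var(R_m) = 179.9933 / 6 = 29.9989
β = Cov / Var(R_m) = 21.9672 / 29.9989 = 0.7323
MRP = 9.7% − 5.5% = 4.20%
E(R) = R_f + β × MRP = 5.5% + 0.7323 × 4.2% = 8.58%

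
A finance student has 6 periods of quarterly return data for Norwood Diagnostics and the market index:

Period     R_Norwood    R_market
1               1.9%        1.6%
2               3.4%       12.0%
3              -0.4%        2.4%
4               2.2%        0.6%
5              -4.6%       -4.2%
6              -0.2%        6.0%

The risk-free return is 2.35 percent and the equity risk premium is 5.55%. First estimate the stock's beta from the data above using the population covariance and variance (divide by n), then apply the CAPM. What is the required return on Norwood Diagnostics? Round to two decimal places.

4.40%

Mean R_i = (1.9 + 3.4 − 0.4 + 2.2 − 4.6 − 0.2) / 6 = 0.3833%
Mean R_m = (1.6 + 12.0 + 2.4 + 0.6 − 4.2 + 6.0) / 6 = 3.0667%
Σ(R_i − R̄_i)(R_m − R̄_m) = 55.2667  ⇒  Cov = 55.2667 / 6 = 9.2111
Σ(R_m − R̄_m)² = 149.8933  ⇒  Var(R_m) = 149.8933 / 6 = 24.9822
β = Cov / Var(R_m) = 9.2111 / 24.9822 = 0.3687
E(R) = R_f + β × MRP = 2.35% + 0.3687 × 5.55% = 4.40%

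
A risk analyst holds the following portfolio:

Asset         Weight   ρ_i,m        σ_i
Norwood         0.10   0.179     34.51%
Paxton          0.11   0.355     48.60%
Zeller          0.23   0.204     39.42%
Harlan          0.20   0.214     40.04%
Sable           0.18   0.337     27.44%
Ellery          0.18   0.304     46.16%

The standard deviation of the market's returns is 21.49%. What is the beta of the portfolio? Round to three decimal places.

0.478

β_Norwood = 0.179 × 34.51% / 21.49% = 0.2874
β_Paxton = 0.355 × 48.60% / 21.49% = 0.8028
β_Zeller = 0.204 × 39.42% / 21.49% = 0.3742
β_Harlan = 0.214 × 40.04% / 21.49% = 0.3987
β_Sable = 0.337 × 27.44% / 21.49% = 0.4303
β_Ellery = 0.304 × 46.16% / 21.49% = 0.6530
β_P = Σ w_i β_i = 0.10×0.2874 + 0.11×0.8028 + 0.23×0.3742 + 0.20×0.3987 + 0.18×0.4303 + 0.18×0.6530 = 0.4778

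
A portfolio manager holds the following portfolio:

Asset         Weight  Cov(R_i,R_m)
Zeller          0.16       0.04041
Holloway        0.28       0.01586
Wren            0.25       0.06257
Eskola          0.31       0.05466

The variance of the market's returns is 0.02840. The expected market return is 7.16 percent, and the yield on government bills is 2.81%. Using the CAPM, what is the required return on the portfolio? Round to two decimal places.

9.47%

β_Zeller = 0.04041 / 0.02840 = 1.4229
β_Holloway = 0.01586 / 0.02840 = 0.5585
β_Wren = 0.06257 / 0.02840 = 2.2032
β_Eskola = 0.05466 / 0.02840 = 1.9246
β_P = Σ w_i β_i = 0.16×1.4229 + 0.28×0.5585 + 0.25×2.2032 + 0.31×1.9246 = 1.5315
MRP = 7.16% − 2.81% = 4.35%
E(R_P) = R_f + β_P × MRP = 2.81% + 1.5315 × 4.35% = 9.47%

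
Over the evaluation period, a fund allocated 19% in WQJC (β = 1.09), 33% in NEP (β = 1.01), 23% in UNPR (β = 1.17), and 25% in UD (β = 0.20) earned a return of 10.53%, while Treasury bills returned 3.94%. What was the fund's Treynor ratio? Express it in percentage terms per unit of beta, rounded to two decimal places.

7.67%

β_P = 0.19×1.09 + 0.33×1.01 + 0.23×1.17 + 0.25×0.20 = 0.8595
Treynor = (R_P − R_f) / β_P = (10.53% − 3.94%) / 0.8595 = 6.59% / 0.8595 = 7.67%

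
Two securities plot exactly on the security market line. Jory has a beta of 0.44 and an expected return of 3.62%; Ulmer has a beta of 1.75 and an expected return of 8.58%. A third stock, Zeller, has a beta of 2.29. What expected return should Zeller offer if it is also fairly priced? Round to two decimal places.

10.62%

MRP (SML slope) = (8.58% − 3.62%) / (1.75 − 0.44) = 4.96% / 1.31 = 3.7863%
R_f (intercept) = 3.62% − 0.44 × 3.7863% = 1.9540%
E(R_Zeller) = R_f + β × MRP = 1.9540% + 2.29 × 3.7863% = 10.62%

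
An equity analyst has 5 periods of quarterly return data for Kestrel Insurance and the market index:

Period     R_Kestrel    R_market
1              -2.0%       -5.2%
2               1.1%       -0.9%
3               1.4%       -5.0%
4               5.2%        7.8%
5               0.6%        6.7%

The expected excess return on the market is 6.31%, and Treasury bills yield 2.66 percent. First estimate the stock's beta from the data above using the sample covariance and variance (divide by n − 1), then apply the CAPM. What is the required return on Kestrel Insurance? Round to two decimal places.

Mean R_i = (-2.0 + 1.1 + 1.4 + 5.2 + 0.6) / 5 = 1.2600%
Mean R_m = (-5.2 − 0.9 − 5.0 + 7.8 + 6.7) / 5 = 0.6800%
Σ(R_i − R̄_i)(R_m − R̄_m) = 42.7060  ⇒  Cov = 42.7060 / 4 = 10.6765
Σ(R_m − R̄_m)² = 156.2680  ⇒  Var(R_m) = 156.2680 / 4 = 39.0670
β = Cov / Var(R_m) = 10.6765 / 39.0670 = 0.2733
E(R) = R_f + β × MRP = 2.66% + 0.2733 × 6.31% = 4.38%

4.38%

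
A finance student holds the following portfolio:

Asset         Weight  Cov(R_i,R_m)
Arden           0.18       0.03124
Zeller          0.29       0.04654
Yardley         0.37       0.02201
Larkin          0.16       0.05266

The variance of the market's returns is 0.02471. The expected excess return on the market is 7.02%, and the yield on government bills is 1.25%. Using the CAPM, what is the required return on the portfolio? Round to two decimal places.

11.39%

β_Arden = 0.03124 / 0.02471 = 1.2643
β_Zeller = 0.04654 / 0.02471 = 1.8834
β_Yardley = 0.02201 / 0.02471 = 0.8907
β_Larkin = 0.05266 / 0.02471 = 2.1311
β_P = Σ w_i β_i = 0.18×1.2643 + 0.29×1.8834 + 0.37×0.8907 + 0.16×2.1311 = 1.4443
E(R_P) = R_f + β_P × MRP = 1.25% + 1.4443 × 7.02% = 11.39%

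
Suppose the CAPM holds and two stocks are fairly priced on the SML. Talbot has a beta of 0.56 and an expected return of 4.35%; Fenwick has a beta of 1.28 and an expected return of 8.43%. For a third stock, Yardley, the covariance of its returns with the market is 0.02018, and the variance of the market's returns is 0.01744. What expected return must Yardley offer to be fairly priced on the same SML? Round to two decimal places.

7.73%

MRP = (8.43% − 4.35%) / (1.28 − 0.56) = 5.6667%
R_f = 4.35% − 0.56 × 5.6667% = 1.1766%
β_Yardley = Cov / Var(R_m) = 0.02018 / 0.01744 = 1.1571
E(R_Yardley) = R_f + β × MRP = 1.1766% + 1.1571 × 5.6667% = 7.73%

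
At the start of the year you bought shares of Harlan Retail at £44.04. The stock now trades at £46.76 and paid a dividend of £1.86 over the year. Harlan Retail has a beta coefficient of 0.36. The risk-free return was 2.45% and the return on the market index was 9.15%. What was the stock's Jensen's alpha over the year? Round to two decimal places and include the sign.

+5.54%

Realised HPR = (P1 + D1 − P0) / P0 = (46.76 + 1.86 − 44.04) / 44.04 = 4.58 / 44.04 = 10.3996%
MRP = 9.15% − 2.45% = 6.70%
CAPM required = R_f + β·MRP = 2.45% + 0.36 × 6.70% = 4.8620%
α = realised − required = 10.3996% − 4.8620% = +5.54%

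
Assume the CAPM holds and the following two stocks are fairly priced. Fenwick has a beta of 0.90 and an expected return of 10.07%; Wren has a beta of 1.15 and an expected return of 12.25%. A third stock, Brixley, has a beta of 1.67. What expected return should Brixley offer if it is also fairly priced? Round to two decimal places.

MRP (SML slope) = (12.25% − 10.07%) / (1.15 − 0.90) = 2.18% / 0.25 = 8.7200%
R_f (intercept) = 10.07% − 0.90 × 8.7200% = 2.2220%
E(R_Brixley) = R_f + β × MRP = 2.2220% + 1.67 × 8.7200% = 16.78%

16.78%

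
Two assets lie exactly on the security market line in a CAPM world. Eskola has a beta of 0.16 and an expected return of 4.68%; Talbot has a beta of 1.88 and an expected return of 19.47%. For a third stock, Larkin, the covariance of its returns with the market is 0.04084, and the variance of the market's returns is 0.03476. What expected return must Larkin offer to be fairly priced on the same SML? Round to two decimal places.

MRP = (19.47% − 4.68%) / (1.88 − 0.16) = 8.5988%
R_f = 4.68% − 0.16 × 8.5988% = 3.3042%
β_Larkin = Cov / Var(R_m) = 0.04084 / 0.03476 = 1.1749
E(R_Larkin) = R_f + β × MRP = 3.3042% + 1.1749 × 8.5988% = 13.41%

13.41%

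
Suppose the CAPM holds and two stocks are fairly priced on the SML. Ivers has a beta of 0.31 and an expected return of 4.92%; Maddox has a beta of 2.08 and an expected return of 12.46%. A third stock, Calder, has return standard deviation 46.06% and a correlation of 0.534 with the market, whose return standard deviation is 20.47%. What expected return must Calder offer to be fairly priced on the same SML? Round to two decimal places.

8.72%

MRP = (12.46% − 4.92%) / (2.08 − 0.31) = 4.2599%
R_f = 4.92% − 0.31 × 4.2599% = 3.5994%
β_Calder = ρ·σ_i/σ_m = 0.534 × 46.06 / 20.47 = 1.2016
E(R_Calder) = R_f + β × MRP = 3.5994% + 1.2016 × 4.2599% = 8.72%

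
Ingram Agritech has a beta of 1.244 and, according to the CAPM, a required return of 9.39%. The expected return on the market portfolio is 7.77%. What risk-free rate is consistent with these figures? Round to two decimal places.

E(R) = R_f + β(E(R_m) − R_f) = R_f(1 − β) + β·E(R_m)
9.39% = R_f × (1 − 1.244) + 1.244 × 7.77%
9.39% = R_f × -0.244 + 9.66588%
R_f = (9.39% − 9.66588%) / -0.244 = 1.13%

1.13%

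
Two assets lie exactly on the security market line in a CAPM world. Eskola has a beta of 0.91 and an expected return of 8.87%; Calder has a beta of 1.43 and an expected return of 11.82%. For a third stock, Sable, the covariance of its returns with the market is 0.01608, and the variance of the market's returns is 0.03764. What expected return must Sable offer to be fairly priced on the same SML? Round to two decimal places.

MRP = (11.82% − 8.87%) / (1.43 − 0.91) = 5.6731%
R_f = 8.87% − 0.91 × 5.6731% = 3.7075%
β_Sable = Cov / Var(R_m) = 0.01608 / 0.03764 = 0.4272
E(R_Sable) = R_f + β × MRP = 3.7075% + 0.4272 × 5.6731% = 6.13%

6.13%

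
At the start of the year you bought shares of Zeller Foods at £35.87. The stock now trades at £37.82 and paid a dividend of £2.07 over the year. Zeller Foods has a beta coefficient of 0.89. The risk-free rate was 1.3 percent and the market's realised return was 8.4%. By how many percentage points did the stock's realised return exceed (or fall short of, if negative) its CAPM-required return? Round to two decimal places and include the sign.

Realised HPR = (P1 + D1 − P0) / P0 = (37.82 + 2.07 − 35.87) / 35.87 = 4.02 / 35.87 = 11.2071%
MRP = 8.4% − 1.3% = 7.10%
CAPM required = R_f + β·MRP = 1.3% + 0.89 × 7.1% = 7.6190%
α = realised − required = 11.2071% − 7.6190% = +3.59%

+3.59%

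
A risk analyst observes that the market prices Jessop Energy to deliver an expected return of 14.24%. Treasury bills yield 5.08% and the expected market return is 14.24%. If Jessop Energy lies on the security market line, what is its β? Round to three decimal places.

1.000

MRP = 14.24% − 5.08% = 9.16%
β = (E(R) − R_f) / MRP = (14.24% − 5.08%) / 9.16% = 9.16% / 9.16% = 1.000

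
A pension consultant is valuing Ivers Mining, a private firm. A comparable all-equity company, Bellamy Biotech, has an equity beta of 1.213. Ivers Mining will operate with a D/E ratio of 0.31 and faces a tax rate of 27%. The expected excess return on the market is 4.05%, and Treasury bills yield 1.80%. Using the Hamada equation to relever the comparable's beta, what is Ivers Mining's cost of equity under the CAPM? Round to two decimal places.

7.82%

β_L = β_U × [1 + (1 − t)(D/E)] = 1.213 × [1 + (1 − 0.27) × 0.31]
    = 1.213 × [1 + 0.73 × 0.31] = 1.213 × 1.2263 = 1.4875
E(R) = R_f + β_L × MRP = 1.80% + 1.4875 × 4.05% = 7.82%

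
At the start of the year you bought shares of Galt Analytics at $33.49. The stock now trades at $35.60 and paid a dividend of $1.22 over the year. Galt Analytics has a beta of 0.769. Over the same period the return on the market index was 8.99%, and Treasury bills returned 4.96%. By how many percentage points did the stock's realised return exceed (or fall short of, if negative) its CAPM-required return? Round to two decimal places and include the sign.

+1.88%

Realised HPR = (P1 + D1 − P0) / P0 = (35.60 + 1.22 − 33.49) / 33.49 = 3.33 / 33.49 = 9.9433%
MRP = 8.99% − 4.96% = 4.03%
CAPM required = R_f + β·MRP = 4.96% + 0.769 × 4.03% = 8.05907%
α = realised − required = 9.9433% − 8.05907% = +1.88%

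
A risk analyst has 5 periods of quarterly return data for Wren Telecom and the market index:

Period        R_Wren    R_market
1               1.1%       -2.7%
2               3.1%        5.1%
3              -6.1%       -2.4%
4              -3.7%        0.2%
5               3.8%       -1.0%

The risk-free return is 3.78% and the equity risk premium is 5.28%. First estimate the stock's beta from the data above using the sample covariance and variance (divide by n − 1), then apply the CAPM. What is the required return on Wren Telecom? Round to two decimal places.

Mean R_i = (1.1 + 3.1 − 6.1 − 3.7 + 3.8) / 5 = -0.3600%
Mean R_m = (-2.7 + 5.1 − 2.4 + 0.2 − 1.0) / 5 = -0.1600%
Σ(R_i − R̄_i)(R_m − R̄_m) = 22.6520  ⇒  Cov = 22.6520 / 4 = 5.6630
Σ(R_m − R̄_m)² = 39.9720  ⇒  Var(R_m) = 39.9720 / 4 = 9.9930
β = Cov / Var(R_m) = 5.6630 / 9.9930 = 0.5667
E(R) = R_f + β × MRP = 3.78% + 0.5667 × 5.28% = 6.77%

6.77%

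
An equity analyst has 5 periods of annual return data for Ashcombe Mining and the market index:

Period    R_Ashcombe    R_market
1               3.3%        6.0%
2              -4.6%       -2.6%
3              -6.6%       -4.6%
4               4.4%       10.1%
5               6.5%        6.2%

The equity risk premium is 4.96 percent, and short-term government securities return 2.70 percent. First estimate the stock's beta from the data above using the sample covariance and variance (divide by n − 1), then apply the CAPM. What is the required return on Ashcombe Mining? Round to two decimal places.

Mean R_i = (3.3 − 4.6 − 6.6 + 4.4 + 6.5) / 5 = 0.6000%
Mean R_m = (6.0 − 2.6 − 4.6 + 10.1 + 6.2) / 5 = 3.0200%
Σ(R_i − R̄_i)(R_m − R̄_m) = 137.8000  ⇒  Cov = 137.8000 / 4 = 34.4500
Σ(R_m − R̄_m)² = 158.7680  ⇒  Var(R_m) = 158.7680 / 4 = 39.6920
β = Cov / Var(R_m) = 34.4500 / 39.6920 = 0.8679
E(R) = R_f + β × MRP = 2.70% + 0.8679 × 4.96% = 7.00%

7.00%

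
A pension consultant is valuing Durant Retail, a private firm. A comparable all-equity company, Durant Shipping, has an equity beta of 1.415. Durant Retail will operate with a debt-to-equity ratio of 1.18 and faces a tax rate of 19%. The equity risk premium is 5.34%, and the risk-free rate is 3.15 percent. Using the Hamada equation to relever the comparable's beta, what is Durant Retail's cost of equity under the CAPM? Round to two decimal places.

17.93%

β_L = β_U × [1 + (1 − t)(D/E)] = 1.415 × [1 + (1 − 0.19) × 1.18]
    = 1.415 × [1 + 0.81 × 1.18] = 1.415 × 1.9558 = 2.7675
E(R) = R_f + β_L × MRP = 3.15% + 2.7675 × 5.34% = 17.93%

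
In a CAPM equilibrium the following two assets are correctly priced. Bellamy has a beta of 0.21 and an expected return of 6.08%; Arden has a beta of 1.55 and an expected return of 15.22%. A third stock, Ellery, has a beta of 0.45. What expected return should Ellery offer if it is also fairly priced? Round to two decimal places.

MRP (SML slope) = (15.22% − 6.08%) / (1.55 − 0.21) = 9.14% / 1.34 = 6.8209%
R_f (intercept) = 6.08% − 0.21 × 6.8209% = 4.6476%
E(R_Ellery) = R_f + β × MRP = 4.6476% + 0.45 × 6.8209% = 7.72%

7.72%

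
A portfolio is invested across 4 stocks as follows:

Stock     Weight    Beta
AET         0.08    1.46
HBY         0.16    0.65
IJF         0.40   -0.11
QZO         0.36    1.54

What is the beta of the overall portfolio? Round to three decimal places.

0.731

β_P = Σ w_i β_i = 0.08×1.46 + 0.16×0.65 + 0.40×-0.11 + 0.36×1.54 = 0.7312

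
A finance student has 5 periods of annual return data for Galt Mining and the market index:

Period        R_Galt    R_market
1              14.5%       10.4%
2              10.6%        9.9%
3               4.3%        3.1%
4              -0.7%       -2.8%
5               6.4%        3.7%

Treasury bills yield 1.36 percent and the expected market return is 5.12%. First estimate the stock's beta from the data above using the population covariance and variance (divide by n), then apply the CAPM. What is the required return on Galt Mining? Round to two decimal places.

5.27%

Mean R_i = (14.5 + 10.6 + 4.3 − 0.7 + 6.4) / 5 = 7.0200%
Mean R_m = (10.4 + 9.9 + 3.1 − 2.8 + 3.7) / 5 = 4.8600%
Σ(R_i − R̄_i)(R_m − R̄_m) = 124.1240  ⇒  Cov = 124.1240 / 5 = 24.8248
Σ(R_m − R̄_m)² = 119.2120  ⇒  Var(R_m) = 119.2120 / 5 = 23.8424
β = Cov / Var(R_m) = 24.8248 / 23.8424 = 1.0412
MRP = 5.12% − 1.36% = 3.76%
E(R) = R_f + β × MRP = 1.36% + 1.0412 × 3.76% = 5.27%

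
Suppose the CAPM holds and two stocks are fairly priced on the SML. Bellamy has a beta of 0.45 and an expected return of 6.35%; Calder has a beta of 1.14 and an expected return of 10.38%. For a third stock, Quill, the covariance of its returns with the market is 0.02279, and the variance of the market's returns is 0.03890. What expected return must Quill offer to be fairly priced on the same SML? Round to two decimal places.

MRP = (10.38% − 6.35%) / (1.14 − 0.45) = 5.8406%
R_f = 6.35% − 0.45 × 5.8406% = 3.7217%
β_Quill = Cov / Var(R_m) = 0.02279 / 0.03890 = 0.5859
E(R_Quill) = R_f + β × MRP = 3.7217% + 0.5859 × 5.8406% = 7.14%

7.14%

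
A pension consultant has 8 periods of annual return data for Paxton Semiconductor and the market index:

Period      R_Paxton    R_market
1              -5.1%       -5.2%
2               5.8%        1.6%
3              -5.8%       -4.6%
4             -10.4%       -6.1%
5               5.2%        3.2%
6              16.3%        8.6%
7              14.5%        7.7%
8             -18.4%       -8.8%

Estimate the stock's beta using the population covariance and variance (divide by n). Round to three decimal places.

Mean R_i = (-5.1 + 5.8 − 5.8 − 10.4 + 5.2 + 16.3 + 14.5 − 18.4) / 8 = 0.2625%
Mean R_m = (-5.2 + 1.6 − 4.6 − 6.1 + 3.2 + 8.6 + 7.7 − 8.8) / 8 = -0.4500%
Σ(R_i − R̄_i)(R_m − R̄_m) = 557.2550  ⇒  Cov = 557.2550 / 8 = 69.6569
Σ(R_m − R̄_m)² = 307.2800  ⇒  Var(R_m) = 307.2800 / 8 = 38.4100
β = Cov / Var(R_m) = 69.6569 / 38.4100 = 1.8135

1.814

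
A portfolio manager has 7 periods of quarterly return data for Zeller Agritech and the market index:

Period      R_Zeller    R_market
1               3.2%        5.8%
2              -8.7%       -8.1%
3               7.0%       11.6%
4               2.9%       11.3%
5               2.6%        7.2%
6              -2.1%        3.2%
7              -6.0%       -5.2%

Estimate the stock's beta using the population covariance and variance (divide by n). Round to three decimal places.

0.704

Mean R_i = (3.2 − 8.7 + 7.0 + 2.9 + 2.6 − 2.1 − 6.0) / 7 = -0.1571%
Mean R_m = (5.8 − 8.1 + 11.6 + 11.3 + 7.2 + 3.2 − 5.2) / 7 = 3.6857%
Σ(R_i − R̄_i)(R_m − R̄_m) = 250.2543  ⇒  Cov = 250.2543 / 7 = 35.7506
Σ(R_m − R̄_m)² = 355.5286  ⇒  Var(R_m) = 355.5286 / 7 = 50.7898
β = Cov / Var(R_m) = 35.7506 / 50.7898 = 0.7039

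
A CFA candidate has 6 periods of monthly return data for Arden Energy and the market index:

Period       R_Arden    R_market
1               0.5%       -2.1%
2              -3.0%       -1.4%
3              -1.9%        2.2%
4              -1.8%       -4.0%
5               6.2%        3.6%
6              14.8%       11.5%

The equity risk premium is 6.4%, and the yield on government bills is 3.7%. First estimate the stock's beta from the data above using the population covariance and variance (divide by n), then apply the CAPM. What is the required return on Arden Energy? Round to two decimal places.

10.84%

Mean R_i = (0.5 − 3.0 − 1.9 − 1.8 + 6.2 + 14.8) / 6 = 2.4667%
Mean R_m = (-2.1 − 1.4 + 2.2 − 4.0 + 3.6 + 11.5) / 6 = 1.6333%
Σ(R_i − R̄_i)(R_m − R̄_m) = 174.5167  ⇒  Cov = 174.5167 / 6 = 29.0861
Σ(R_m − R̄_m)² = 156.4133  ⇒  Var(R_m) = 156.4133 / 6 = 26.0689
β = Cov / Var(R_m) = 29.0861 / 26.0689 = 1.1157
E(R) = R_f + β × MRP = 3.7% + 1.1157 × 6.4% = 10.84%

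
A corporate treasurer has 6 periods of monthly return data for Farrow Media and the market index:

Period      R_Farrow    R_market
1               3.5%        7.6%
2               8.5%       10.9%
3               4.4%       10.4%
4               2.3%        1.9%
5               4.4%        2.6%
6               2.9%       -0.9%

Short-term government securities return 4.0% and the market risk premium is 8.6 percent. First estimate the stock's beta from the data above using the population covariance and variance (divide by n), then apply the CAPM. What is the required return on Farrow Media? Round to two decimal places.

6.68%

Mean R_i = (3.5 + 8.5 + 4.4 + 2.3 + 4.4 + 2.9) / 6 = 4.3333%
Mean R_m = (7.6 + 10.9 + 10.4 + 1.9 + 2.6 − 0.9) / 6 = 5.4167%
Σ(R_i − R̄_i)(R_m − R̄_m) = 37.3767  ⇒  Cov = 37.3767 / 6 = 6.2295
Σ(R_m − R̄_m)² = 119.8683  ⇒  Var(R_m) = 119.8683 / 6 = 19.9781
β = Cov / Var(R_m) = 6.2295 / 19.9781 = 0.3118
E(R) = R_f + β × MRP = 4.0% + 0.3118 × 8.6% = 6.68%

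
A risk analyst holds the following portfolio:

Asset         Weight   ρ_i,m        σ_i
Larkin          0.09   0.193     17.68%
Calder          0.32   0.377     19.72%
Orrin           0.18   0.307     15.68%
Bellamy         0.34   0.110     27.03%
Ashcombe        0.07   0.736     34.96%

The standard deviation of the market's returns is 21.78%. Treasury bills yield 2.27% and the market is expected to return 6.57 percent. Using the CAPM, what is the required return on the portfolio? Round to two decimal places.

3.53%

β_Larkin = 0.193 × 17.68% / 21.78% = 0.1567
β_Calder = 0.377 × 19.72% / 21.78% = 0.3413
β_Orrin = 0.307 × 15.68% / 21.78% = 0.2210
β_Bellamy = 0.110 × 27.03% / 21.78% = 0.1365
β_Ashcombe = 0.736 × 34.96% / 21.78% = 1.1814
β_P = Σ w_i β_i = 0.09×0.1567 + 0.32×0.3413 + 0.18×0.2210 + 0.34×0.1365 + 0.07×1.1814 = 0.2922
MRP = 6.57% − 2.27% = 4.30%
E(R_P) = R_f + β_P × MRP = 2.27% + 0.2922 × 4.30% = 3.53%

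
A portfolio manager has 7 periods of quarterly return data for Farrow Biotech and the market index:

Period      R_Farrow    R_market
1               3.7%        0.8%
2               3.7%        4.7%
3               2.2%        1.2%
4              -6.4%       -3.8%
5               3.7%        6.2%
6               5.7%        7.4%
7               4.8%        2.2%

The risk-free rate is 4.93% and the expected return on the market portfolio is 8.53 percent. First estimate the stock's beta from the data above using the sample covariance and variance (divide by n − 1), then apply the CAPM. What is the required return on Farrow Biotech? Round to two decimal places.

8.11%

Mean R_i = (3.7 + 3.7 + 2.2 − 6.4 + 3.7 + 5.7 + 4.8) / 7 = 2.4857%
Mean R_m = (0.8 + 4.7 + 1.2 − 3.8 + 6.2 + 7.4 + 2.2) / 7 = 2.6714%
Σ(R_i − R̄_i)(R_m − R̄_m) = 76.5071  ⇒  Cov = 76.5071 / 6 = 12.7512
Σ(R_m − R̄_m)² = 86.6943  ⇒  Var(R_m) = 86.6943 / 6 = 14.4491
β = Cov / Var(R_m) = 12.7512 / 14.4491 = 0.8825
MRP = 8.53% − 4.93% = 3.60%
E(R) = R_f + β × MRP = 4.93% + 0.8825 × 3.60% = 8.11%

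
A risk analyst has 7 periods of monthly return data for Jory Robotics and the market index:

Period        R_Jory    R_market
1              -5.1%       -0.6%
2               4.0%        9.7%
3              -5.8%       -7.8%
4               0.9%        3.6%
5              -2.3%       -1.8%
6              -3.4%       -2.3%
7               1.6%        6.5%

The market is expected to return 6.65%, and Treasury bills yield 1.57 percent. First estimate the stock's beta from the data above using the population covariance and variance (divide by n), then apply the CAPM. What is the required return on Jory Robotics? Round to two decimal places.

4.53%

Mean R_i = (-5.1 + 4.0 − 5.8 + 0.9 − 2.3 − 3.4 + 1.6) / 7 = -1.4429%
Mean R_m = (-0.6 + 9.7 − 7.8 + 3.6 − 1.8 − 2.3 + 6.5) / 7 = 1.0429%
Σ(R_i − R̄_i)(R_m − R̄_m) = 123.2329  ⇒  Cov = 123.2329 / 7 = 17.6047
Σ(R_m − R̄_m)² = 211.4171  ⇒  Var(R_m) = 211.4171 / 7 = 30.2024
β = Cov / Var(R_m) = 17.6047 / 30.2024 = 0.5829
MRP = 6.65% − 1.57% = 5.08%
E(R) = R_f + β × MRP = 1.57% + 0.5829 × 5.08% = 4.53%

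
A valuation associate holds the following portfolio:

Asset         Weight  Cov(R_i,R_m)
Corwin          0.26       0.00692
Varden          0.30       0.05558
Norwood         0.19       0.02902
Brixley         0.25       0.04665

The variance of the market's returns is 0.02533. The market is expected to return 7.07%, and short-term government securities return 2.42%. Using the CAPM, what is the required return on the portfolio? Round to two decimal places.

8.96%

β_Corwin = 0.00692 / 0.02533 = 0.2732
β_Varden = 0.05558 / 0.02533 = 2.1942
β_Norwood = 0.02902 / 0.02533 = 1.1457
β_Brixley = 0.04665 / 0.02533 = 1.8417
β_P = Σ w_i β_i = 0.26×0.2732 + 0.30×2.1942 + 0.19×1.1457 + 0.25×1.8417 = 1.4074
MRP = 7.07% − 2.42% = 4.65%
E(R_P) = R_f + β_P × MRP = 2.42% + 1.4074 × 4.65% = 8.96%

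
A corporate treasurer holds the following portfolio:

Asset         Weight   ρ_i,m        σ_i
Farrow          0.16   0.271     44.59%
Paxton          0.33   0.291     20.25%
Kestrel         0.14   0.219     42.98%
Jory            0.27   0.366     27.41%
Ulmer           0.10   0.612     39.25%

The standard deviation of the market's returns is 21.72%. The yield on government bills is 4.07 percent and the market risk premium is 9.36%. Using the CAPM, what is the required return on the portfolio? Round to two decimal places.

β_Farrow = 0.271 × 44.59% / 21.72% = 0.5563
β_Paxton = 0.291 × 20.25% / 21.72% = 0.2713
β_Kestrel = 0.219 × 42.98% / 21.72% = 0.4334
β_Jory = 0.366 × 27.41% / 21.72% = 0.4619
β_Ulmer = 0.612 × 39.25% / 21.72% = 1.1059
β_P = Σ w_i β_i = 0.16×0.5563 + 0.33×0.2713 + 0.14×0.4334 + 0.27×0.4619 + 0.10×1.1059 = 0.4745
E(R_P) = R_f + β_P × MRP = 4.07% + 0.4745 × 9.36% = 8.51%

8.51%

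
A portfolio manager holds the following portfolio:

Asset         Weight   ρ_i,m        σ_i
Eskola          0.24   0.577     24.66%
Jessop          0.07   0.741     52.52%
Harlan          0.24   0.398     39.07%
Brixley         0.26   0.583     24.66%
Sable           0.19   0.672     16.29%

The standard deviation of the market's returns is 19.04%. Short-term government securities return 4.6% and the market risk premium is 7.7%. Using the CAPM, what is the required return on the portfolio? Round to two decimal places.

10.94%

β_Eskola = 0.577 × 24.66% / 19.04% = 0.7473
β_Jessop = 0.741 × 52.52% / 19.04% = 2.0440
β_Harlan = 0.398 × 39.07% / 19.04% = 0.8167
β_Brixley = 0.583 × 24.66% / 19.04% = 0.7551
β_Sable = 0.672 × 16.29% / 19.04% = 0.5749
β_P = Σ w_i β_i = 0.24×0.7473 + 0.07×2.0440 + 0.24×0.8167 + 0.26×0.7551 + 0.19×0.5749 = 0.8240
E(R_P) = R_f + β_P × MRP = 4.6% + 0.8240 × 7.7% = 10.94%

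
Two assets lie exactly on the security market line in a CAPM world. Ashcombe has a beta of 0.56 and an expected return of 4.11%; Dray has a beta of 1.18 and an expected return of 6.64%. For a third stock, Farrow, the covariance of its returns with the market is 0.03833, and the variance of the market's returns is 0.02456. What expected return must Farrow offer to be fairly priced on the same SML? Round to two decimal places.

8.19%

MRP = (6.64% − 4.11%) / (1.18 − 0.56) = 4.0806%
R_f = 4.11% − 0.56 × 4.0806% = 1.8249%
β_Farrow = Cov / Var(R_m) = 0.03833 / 0.02456 = 1.5607
E(R_Farrow) = R_f + β × MRP = 1.8249% + 1.5607 × 4.0806% = 8.19%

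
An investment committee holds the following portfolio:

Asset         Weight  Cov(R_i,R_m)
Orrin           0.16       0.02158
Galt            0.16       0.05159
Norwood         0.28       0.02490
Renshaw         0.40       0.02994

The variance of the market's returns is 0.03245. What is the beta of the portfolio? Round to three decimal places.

β_Orrin = 0.02158 / 0.03245 = 0.6650
β_Galt = 0.05159 / 0.03245 = 1.5898
β_Norwood = 0.02490 / 0.03245 = 0.7673
β_Renshaw = 0.02994 / 0.03245 = 0.9227
β_P = Σ w_i β_i = 0.16×0.6650 + 0.16×1.5898 + 0.28×0.7673 + 0.40×0.9227 = 0.9447

0.945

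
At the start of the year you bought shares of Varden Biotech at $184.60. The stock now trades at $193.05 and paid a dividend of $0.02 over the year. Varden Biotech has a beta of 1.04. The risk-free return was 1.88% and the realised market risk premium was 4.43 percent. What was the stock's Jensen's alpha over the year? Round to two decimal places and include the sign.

-1.90%

Realised HPR = (P1 + D1 − P0) / P0 = (193.05 + 0.02 − 184.60) / 184.60 = 8.47 / 184.60 = 4.5883%
CAPM required = R_f + β·MRP = 1.88% + 1.04 × 4.43% = 6.4872%
α = realised − required = 4.5883% − 6.4872% = -1.90%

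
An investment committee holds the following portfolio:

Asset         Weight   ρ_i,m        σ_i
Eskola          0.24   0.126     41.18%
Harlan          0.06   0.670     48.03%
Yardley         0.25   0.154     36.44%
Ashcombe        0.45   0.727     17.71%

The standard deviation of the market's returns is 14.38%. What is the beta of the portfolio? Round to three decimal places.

β_Eskola = 0.126 × 41.18% / 14.38% = 0.3608
β_Harlan = 0.670 × 48.03% / 14.38% = 2.2378
β_Yardley = 0.154 × 36.44% / 14.38% = 0.3902
β_Ashcombe = 0.727 × 17.71% / 14.38% = 0.8954
β_P = Σ w_i β_i = 0.24×0.3608 + 0.06×2.2378 + 0.25×0.3902 + 0.45×0.8954 = 0.7213

0.721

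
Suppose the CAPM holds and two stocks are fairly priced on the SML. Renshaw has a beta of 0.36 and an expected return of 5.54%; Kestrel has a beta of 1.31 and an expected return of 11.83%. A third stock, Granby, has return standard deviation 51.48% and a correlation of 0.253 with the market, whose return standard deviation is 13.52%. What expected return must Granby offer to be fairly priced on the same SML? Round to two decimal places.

9.53%

MRP = (11.83% − 5.54%) / (1.31 − 0.36) = 6.6211%
R_f = 5.54% − 0.36 × 6.6211% = 3.1564%
β_Granby = ρ·σ_i/σ_m = 0.253 × 51.48 / 13.52 = 0.9633
E(R_Granby) = R_f + β × MRP = 3.1564% + 0.9633 × 6.6211% = 9.53%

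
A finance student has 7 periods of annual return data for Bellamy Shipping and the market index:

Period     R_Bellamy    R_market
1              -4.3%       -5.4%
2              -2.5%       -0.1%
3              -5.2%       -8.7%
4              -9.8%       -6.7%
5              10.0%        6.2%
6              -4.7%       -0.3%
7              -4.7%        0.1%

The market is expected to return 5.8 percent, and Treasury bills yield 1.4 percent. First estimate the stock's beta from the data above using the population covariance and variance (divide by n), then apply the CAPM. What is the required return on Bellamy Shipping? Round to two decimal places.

Mean R_i = (-4.3 − 2.5 − 5.2 − 9.8 + 10.0 − 4.7 − 4.7) / 7 = -3.0286%
Mean R_m = (-5.4 − 0.1 − 8.7 − 6.7 + 6.2 − 0.3 + 0.1) / 7 = -2.1286%
Σ(R_i − R̄_i)(R_m − R̄_m) = 152.1843  ⇒  Cov = 152.1843 / 7 = 21.7406
Σ(R_m − R̄_m)² = 156.5743  ⇒  Var(R_m) = 156.5743 / 7 = 22.3678
β = Cov / Var(R_m) = 21.7406 / 22.3678 = 0.9720
MRP = 5.8% − 1.4% = 4.40%
E(R) = R_f + β × MRP = 1.4% + 0.9720 × 4.4% = 5.68%

5.68%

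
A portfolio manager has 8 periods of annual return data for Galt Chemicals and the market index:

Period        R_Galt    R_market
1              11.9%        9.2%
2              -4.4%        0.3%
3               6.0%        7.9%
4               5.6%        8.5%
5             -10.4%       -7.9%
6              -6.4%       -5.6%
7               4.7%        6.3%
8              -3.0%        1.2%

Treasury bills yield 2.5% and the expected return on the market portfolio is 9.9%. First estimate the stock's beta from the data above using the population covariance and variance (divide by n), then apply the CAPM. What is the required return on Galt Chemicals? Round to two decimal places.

Mean R_i = (11.9 − 4.4 + 6.0 + 5.6 − 10.4 − 6.4 + 4.7 − 3.0) / 8 = 0.5000%
Mean R_m = (9.2 + 0.3 + 7.9 + 8.5 − 7.9 − 5.6 + 6.3 + 1.2) / 8 = 2.4875%
Σ(R_i − R̄_i)(R_m − R̄_m) = 337.2200  ⇒  Cov = 337.2200 / 8 = 42.1525
Σ(R_m − R̄_m)² = 304.7888  ⇒  Var(R_m) = 304.7888 / 8 = 38.0986
β = Cov / Var(R_m) = 42.1525 / 38.0986 = 1.1064
MRP = 9.9% − 2.5% = 7.40%
E(R) = R_f + β × MRP = 2.5% + 1.1064 × 7.4% = 10.69%

10.69%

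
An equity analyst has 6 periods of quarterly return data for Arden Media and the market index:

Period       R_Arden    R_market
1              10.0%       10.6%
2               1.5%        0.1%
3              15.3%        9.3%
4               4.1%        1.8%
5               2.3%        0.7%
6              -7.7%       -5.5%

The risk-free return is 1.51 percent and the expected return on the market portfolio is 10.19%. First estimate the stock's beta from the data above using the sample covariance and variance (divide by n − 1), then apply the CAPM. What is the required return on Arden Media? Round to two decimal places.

12.20%

Mean R_i = (10.0 + 1.5 + 15.3 + 4.1 + 2.3 − 7.7) / 6 = 4.2500%
Mean R_m = (10.6 + 0.1 + 9.3 + 1.8 + 0.7 − 5.5) / 6 = 2.8333%
Σ(R_i − R̄_i)(R_m − R̄_m) = 227.5300  ⇒  Cov = 227.5300 / 5 = 45.5060
Σ(R_m − R̄_m)² = 184.6733  ⇒  Var(R_m) = 184.6733 / 5 = 36.9347
β = Cov / Var(R_m) = 45.5060 / 36.9347 = 1.2321
MRP = 10.19% − 1.51% = 8.68%
E(R) = R_f + β × MRP = 1.51% + 1.2321 × 8.68% = 12.20%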